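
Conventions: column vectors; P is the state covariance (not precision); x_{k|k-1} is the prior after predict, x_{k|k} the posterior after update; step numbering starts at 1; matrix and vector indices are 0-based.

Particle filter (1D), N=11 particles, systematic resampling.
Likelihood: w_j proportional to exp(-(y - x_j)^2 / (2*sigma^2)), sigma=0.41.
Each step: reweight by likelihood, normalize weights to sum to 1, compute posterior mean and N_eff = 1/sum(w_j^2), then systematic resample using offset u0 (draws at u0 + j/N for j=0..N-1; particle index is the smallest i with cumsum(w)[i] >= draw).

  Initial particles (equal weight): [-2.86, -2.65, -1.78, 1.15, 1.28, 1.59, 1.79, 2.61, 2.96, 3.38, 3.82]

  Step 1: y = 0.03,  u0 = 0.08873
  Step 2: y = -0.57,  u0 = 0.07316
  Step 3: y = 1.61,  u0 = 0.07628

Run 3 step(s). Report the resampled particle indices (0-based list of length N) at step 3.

resampled_idx = [0, 1, 2, 3, 4, 6, 7, 8, 9, 10, 10]

step 1: w=[0.0000, 0.0000, 0.0017, 0.6961, 0.2784, 0.0209, 0.0029, 0.0000, 0.0000, 0.0000, 0.0000]  mean=1.1922  Neff=1.7776  idx=[3, 3, 3, 3, 3, 3, 3, 4, 4, 4, 6]
step 2: w=[0.1290, 0.1290, 0.1290, 0.1290, 0.1290, 0.1290, 0.1290, 0.0324, 0.0324, 0.0324, 0.0001]  mean=1.1627  Neff=8.3644  idx=[0, 1, 1, 2, 3, 4, 4, 5, 6, 6, 9]
step 3: w=[0.0880, 0.0880, 0.0880, 0.0880, 0.0880, 0.0880, 0.0880, 0.0880, 0.0880, 0.0880, 0.1195]  mean=1.1655  Neff=10.8922  idx=[0, 1, 2, 3, 4, 6, 7, 8, 9, 10, 10]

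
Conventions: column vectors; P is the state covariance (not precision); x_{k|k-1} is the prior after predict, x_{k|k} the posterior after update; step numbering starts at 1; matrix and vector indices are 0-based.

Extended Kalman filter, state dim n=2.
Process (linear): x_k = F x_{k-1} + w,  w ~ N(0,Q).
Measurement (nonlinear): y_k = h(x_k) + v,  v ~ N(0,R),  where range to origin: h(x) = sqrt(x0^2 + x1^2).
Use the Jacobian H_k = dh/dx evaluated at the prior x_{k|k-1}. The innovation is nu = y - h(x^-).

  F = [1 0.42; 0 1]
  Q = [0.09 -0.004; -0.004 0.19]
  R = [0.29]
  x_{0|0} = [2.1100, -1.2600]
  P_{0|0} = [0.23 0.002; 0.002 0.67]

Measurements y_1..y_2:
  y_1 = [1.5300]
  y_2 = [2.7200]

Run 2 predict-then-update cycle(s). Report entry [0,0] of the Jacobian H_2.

H_jac[0,0] = 0.7120

step 1: x^-=[1.5808, -1.2600]  P^-=[0.4399 0.2794; 0.2794 0.8600]  H_jac=[0.7820 -0.6233]  S=[0.6207]  K=[0.2736; -0.5116]  nu=[-0.4915]  x^+=[1.4463, -1.0086]  P^+=[0.3934 0.3663; 0.3663 0.6976]
step 2: x^-=[1.0227, -1.0086]  P^-=[0.9141 0.6552; 0.6552 0.8876]  H_jac=[0.7120 -0.7022]  S=[0.5358]  K=[0.3561; -0.2923]  nu=[1.2836]  x^+=[1.4798, -1.3838]  P^+=[0.8462 0.7110; 0.7110 0.8418]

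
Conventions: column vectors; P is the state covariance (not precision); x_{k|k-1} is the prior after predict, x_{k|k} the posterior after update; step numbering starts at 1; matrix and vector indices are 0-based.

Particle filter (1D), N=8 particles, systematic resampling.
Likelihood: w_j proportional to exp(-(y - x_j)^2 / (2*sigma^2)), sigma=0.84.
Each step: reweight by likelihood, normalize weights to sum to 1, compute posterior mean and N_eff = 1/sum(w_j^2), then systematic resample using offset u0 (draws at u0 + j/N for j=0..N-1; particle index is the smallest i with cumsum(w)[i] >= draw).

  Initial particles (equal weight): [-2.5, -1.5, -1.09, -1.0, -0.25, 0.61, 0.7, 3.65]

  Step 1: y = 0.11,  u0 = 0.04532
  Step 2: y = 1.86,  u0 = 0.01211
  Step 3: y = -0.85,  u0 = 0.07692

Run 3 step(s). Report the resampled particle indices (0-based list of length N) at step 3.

step 1: w=[0.0023, 0.0458, 0.1037, 0.1201, 0.2624, 0.2409, 0.2247, 0.0000]  mean=-0.0688  Neff=4.8858  idx=[1, 3, 4, 4, 5, 5, 6, 6]
step 2: w=[0.0002, 0.0020, 0.0280, 0.0280, 0.2174, 0.2174, 0.2535, 0.2535]  mean=0.6037  Neff=4.4529  idx=[2, 4, 4, 5, 6, 6, 7, 7]
step 3: w=[0.3577, 0.1019, 0.1019, 0.1019, 0.0841, 0.0841, 0.0841, 0.0841]  mean=0.3327  Neff=5.3354  idx=[0, 0, 0, 1, 3, 4, 5, 7]

resampled_idx = [0, 0, 0, 1, 3, 4, 5, 7]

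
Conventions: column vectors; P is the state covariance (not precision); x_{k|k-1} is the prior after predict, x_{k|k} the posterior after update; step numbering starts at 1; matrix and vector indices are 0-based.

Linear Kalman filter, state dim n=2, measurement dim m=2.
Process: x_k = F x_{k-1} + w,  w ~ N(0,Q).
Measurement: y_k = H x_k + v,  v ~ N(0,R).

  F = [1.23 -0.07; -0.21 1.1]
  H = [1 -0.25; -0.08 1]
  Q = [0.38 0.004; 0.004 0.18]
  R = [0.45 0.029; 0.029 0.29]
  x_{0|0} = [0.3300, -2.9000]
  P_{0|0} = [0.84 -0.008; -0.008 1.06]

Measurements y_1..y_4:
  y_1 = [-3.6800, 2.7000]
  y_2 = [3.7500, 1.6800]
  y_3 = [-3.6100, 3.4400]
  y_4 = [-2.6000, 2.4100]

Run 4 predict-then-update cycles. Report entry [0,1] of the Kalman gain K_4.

step 1: x^-=[0.6089, -3.2593]  P^-=[1.6574 -0.3055; -0.3055 1.5033]  S=[2.3541 -0.7911; -0.7911 1.8528]  K=[0.7671 0.0910; -0.0144 0.8184]  nu=[-5.1037, 6.0080]  x^+=[-2.7591, 1.7313]  P^+=[0.3673 0.0780; 0.0780 0.2432]
step 2: x^-=[-3.5149, 2.4838]  P^-=[0.9235 -0.0029; -0.0029 0.4544]  S=[1.4033 -0.1614; -0.1614 0.7507]  K=[0.6632 0.0404; -0.0137 0.6026]  nu=[7.8858, -1.0850]  x^+=[1.6714, 1.7221]  P^+=[0.3136 0.0560; 0.0560 0.1788]
step 3: x^-=[1.9353, 1.5433]  P^-=[0.8457 -0.0142; -0.0142 0.3843]  S=[1.3268 -0.1492; -0.1492 0.6820]  K=[0.6424 0.0206; -0.0200 0.5608]  nu=[-5.1595, 2.0515]  x^+=[-1.3369, 2.7972]  P^+=[0.3019 0.0487; 0.0487 0.1660]
step 4: x^-=[-1.8402, 3.3576]  P^-=[0.8291 -0.0201; -0.0201 0.3716]  S=[1.3124 -0.1507; -0.1507 0.6701]  K=[0.6372 0.0144; -0.0227 0.5518]  nu=[0.0796, -1.0948]  x^+=[-1.8052, 2.7517]  P^+=[0.2988 0.0466; 0.0466 0.1631]

K[0,1] = 0.0144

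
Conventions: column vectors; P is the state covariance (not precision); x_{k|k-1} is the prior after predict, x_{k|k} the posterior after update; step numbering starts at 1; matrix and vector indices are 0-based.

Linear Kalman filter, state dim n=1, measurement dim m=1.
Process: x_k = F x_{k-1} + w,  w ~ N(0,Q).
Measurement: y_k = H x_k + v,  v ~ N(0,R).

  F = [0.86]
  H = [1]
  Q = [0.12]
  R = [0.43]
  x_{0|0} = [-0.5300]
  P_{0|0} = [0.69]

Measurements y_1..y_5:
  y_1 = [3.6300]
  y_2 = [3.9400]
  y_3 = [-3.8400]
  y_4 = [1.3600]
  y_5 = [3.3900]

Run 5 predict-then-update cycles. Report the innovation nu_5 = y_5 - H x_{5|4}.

step 1: x^-=[-0.4558]  P^-=[0.6303]  S=[1.0603]  K=[0.5945]  nu=[4.0858]  x^+=[1.9731]  P^+=[0.2556]
step 2: x^-=[1.6968]  P^-=[0.3091]  S=[0.7391]  K=[0.4182]  nu=[2.2432]  x^+=[2.6349]  P^+=[0.1798]
step 3: x^-=[2.2660]  P^-=[0.2530]  S=[0.6830]  K=[0.3704]  nu=[-6.1060]  x^+=[0.0042]  P^+=[0.1593]
step 4: x^-=[0.0036]  P^-=[0.2378]  S=[0.6678]  K=[0.3561]  nu=[1.3564]  x^+=[0.4866]  P^+=[0.1531]
step 5: x^-=[0.4185]  P^-=[0.2332]  S=[0.6632]  K=[0.3517]  nu=[2.9715]  x^+=[1.4635]  P^+=[0.1512]

innov = [2.9715]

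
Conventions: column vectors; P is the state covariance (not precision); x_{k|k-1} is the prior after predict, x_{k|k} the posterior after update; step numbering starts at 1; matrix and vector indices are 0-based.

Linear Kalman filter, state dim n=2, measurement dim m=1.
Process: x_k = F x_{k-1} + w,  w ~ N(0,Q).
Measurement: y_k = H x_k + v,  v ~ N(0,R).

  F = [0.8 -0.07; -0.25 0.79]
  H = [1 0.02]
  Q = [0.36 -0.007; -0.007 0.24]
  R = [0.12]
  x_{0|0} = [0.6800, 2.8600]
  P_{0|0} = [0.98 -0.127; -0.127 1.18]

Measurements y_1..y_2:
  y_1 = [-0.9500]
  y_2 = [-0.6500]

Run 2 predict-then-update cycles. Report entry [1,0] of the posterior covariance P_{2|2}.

step 1: x^-=[0.3438, 2.0894]  P^-=[1.0072 -0.3507; -0.3507 1.0879]  S=[1.1136]  K=[0.8982; -0.2954]  nu=[-1.3356]  x^+=[-0.8558, 2.4840]  P^+=[0.1089 -0.0553; -0.0553 0.9907]
step 2: x^-=[-0.8585, 2.1763]  P^-=[0.4407 -0.1195; -0.1195 0.8869]  S=[0.5563]  K=[0.7879; -0.1828]  nu=[0.1650]  x^+=[-0.7285, 2.1461]  P^+=[0.0953 -0.0393; -0.0393 0.8683]

P_post[1,0] = -0.0393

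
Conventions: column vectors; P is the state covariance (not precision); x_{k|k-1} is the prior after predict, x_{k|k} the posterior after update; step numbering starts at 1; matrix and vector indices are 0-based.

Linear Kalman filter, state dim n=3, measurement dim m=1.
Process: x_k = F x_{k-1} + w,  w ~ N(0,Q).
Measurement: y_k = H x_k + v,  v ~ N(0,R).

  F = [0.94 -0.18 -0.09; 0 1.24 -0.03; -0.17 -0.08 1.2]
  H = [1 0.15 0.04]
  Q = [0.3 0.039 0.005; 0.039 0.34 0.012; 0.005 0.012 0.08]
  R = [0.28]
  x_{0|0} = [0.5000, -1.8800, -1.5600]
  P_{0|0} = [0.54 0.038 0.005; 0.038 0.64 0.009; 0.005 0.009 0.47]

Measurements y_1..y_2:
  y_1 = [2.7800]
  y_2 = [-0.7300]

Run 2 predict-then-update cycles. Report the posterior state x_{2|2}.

step 1: x^-=[0.9488, -2.2844, -1.8066]  P^-=[0.7883 -0.0594 -0.1207; -0.0594 1.3238 -0.0630; -0.1207 -0.0630 0.7738]  S=[1.0711]  K=[0.7231; 0.1276; -0.0926]  nu=[2.2461]  x^+=[2.5731, -1.9978, -2.0146]  P^+=[0.2282 -0.1582 -0.0490; -0.1582 1.3064 -0.0503; -0.0490 -0.0503 0.7646]
step 2: x^-=[2.9596, -2.4168, -2.6951]  P^-=[0.6103 -0.4282 -0.1336; -0.4282 2.3531 -0.1870; -0.1336 -0.1870 1.2213]  S=[0.8038]  K=[0.6727; -0.1029; -0.1404]  nu=[-3.2193]  x^+=[0.7939, -2.0855, -2.2432]  P^+=[0.2466 -0.3726 -0.0577; -0.3726 2.3446 -0.1986; -0.0577 -0.1986 1.2054]

x_post = [0.7939, -2.0855, -2.2432]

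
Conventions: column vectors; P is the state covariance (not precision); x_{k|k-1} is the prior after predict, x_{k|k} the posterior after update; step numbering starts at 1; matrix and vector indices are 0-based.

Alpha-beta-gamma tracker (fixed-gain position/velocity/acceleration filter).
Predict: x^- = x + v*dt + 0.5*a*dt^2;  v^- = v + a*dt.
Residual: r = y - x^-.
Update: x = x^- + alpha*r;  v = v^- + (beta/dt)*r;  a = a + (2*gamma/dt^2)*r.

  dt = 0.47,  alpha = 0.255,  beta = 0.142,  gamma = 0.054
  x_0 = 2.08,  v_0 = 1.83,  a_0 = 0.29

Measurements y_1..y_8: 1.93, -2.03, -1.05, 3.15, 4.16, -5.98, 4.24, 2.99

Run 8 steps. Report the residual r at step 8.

resid = 6.0911

step 1: x_pred=2.9721  r=-1.0421  x^+=2.7064  v^+=1.6514  a^+=-0.2195
step 2: x_pred=3.4583  r=-5.4883  x^+=2.0588  v^+=-0.1099  a^+=-2.9028
step 3: x_pred=1.6865  r=-2.7365  x^+=0.9887  v^+=-2.3010  a^+=-4.2407
step 4: x_pred=-0.5611  r=3.7111  x^+=0.3852  v^+=-3.1729  a^+=-2.4263
step 5: x_pred=-1.3740  r=5.5340  x^+=0.0371  v^+=-2.6413  a^+=0.2793
step 6: x_pred=-1.1734  r=-4.8066  x^+=-2.3991  v^+=-3.9622  a^+=-2.0706
step 7: x_pred=-4.4900  r=8.7300  x^+=-2.2639  v^+=-2.2978  a^+=2.1975
step 8: x_pred=-3.1011  r=6.0911  x^+=-1.5479  v^+=0.5753  a^+=5.1755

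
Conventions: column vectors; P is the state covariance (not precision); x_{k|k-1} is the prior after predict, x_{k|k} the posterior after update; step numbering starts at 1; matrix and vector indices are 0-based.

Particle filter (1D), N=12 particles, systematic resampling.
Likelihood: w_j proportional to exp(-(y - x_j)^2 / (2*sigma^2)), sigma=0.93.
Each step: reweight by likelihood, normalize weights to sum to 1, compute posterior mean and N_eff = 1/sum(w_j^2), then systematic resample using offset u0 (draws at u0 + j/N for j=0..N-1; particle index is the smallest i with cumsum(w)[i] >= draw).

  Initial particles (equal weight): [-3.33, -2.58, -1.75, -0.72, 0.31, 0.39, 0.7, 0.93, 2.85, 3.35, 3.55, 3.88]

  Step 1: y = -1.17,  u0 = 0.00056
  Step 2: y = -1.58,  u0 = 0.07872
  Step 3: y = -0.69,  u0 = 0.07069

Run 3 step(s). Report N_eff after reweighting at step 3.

step 1: w=[0.0238, 0.1118, 0.2904, 0.3138, 0.0994, 0.0864, 0.0467, 0.0276, 0.0000, 0.0000, 0.0000, 0.0000]  mean=-0.9788  Neff=4.6253  idx=[0, 1, 2, 2, 2, 2, 3, 3, 3, 4, 4, 5]
step 2: w=[0.0244, 0.0804, 0.1409, 0.1409, 0.1409, 0.1409, 0.0934, 0.0934, 0.0934, 0.0182, 0.0182, 0.0152]  mean=-1.4592  Neff=8.8105  idx=[1, 2, 2, 3, 4, 4, 5, 5, 6, 7, 8, 11]
step 3: w=[0.0174, 0.0716, 0.0716, 0.0716, 0.0716, 0.0716, 0.0716, 0.0716, 0.1371, 0.1371, 0.1371, 0.0699]  mean=-1.1913  Neff=10.2576  idx=[1, 2, 4, 5, 6, 7, 8, 8, 9, 10, 10, 11]

N_eff = 10.2576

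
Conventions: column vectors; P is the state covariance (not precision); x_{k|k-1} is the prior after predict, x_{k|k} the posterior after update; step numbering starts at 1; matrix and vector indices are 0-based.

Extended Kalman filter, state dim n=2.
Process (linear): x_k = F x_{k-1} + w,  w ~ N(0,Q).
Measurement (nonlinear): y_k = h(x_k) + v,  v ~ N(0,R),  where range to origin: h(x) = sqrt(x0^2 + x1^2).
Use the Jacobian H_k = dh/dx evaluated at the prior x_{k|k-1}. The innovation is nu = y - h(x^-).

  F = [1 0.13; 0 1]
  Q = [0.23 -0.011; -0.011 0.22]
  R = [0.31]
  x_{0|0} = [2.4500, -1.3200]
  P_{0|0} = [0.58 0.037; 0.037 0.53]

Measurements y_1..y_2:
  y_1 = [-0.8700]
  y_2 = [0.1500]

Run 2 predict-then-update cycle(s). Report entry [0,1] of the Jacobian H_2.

step 1: x^-=[2.2784, -1.3200]  P^-=[0.8286 0.0949; 0.0949 0.7500]  H_jac=[0.8653 -0.5013]  S=[1.0365]  K=[0.6458; -0.2835]  nu=[-3.5032]  x^+=[0.0161, -0.3268]  P^+=[0.3963 0.2847; 0.2847 0.6667]
step 2: x^-=[-0.0264, -0.3268]  P^-=[0.7116 0.3603; 0.3603 0.8867]  H_jac=[-0.0806 -0.9967]  S=[1.2534]  K=[-0.3323; -0.7283]  nu=[-0.1779]  x^+=[0.0327, -0.1973]  P^+=[0.5732 0.0570; 0.0570 0.2219]

H_jac[0,1] = -0.9967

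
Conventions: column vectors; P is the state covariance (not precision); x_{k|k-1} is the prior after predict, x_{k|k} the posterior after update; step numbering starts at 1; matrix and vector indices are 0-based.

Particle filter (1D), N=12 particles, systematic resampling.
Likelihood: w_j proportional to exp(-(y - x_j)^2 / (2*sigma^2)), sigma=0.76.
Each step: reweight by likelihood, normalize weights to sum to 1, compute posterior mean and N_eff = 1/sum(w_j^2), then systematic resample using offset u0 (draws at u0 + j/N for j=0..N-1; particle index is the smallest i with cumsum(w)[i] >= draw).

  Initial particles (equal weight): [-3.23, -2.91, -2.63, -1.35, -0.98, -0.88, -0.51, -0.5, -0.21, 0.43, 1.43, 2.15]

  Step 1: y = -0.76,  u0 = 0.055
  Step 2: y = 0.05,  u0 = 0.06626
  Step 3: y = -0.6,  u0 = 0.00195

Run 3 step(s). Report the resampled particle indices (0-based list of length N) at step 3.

resampled_idx = [0, 0, 1, 2, 3, 4, 5, 6, 7, 8, 8, 9]

step 1: w=[0.0009, 0.0032, 0.0085, 0.1292, 0.1674, 0.1724, 0.1654, 0.1647, 0.1344, 0.0512, 0.0027, 0.0001]  mean=-0.6932  Neff=6.6818  idx=[3, 3, 4, 4, 5, 5, 6, 6, 7, 7, 8, 9]
step 2: w=[0.0262, 0.0262, 0.0570, 0.0570, 0.0676, 0.0676, 0.1089, 0.1089, 0.1099, 0.1099, 0.1347, 0.1261]  mean=-0.4965  Neff=10.1074  idx=[2, 3, 4, 6, 6, 7, 8, 9, 9, 10, 11, 11]
step 3: w=[0.0855, 0.0855, 0.0905, 0.0962, 0.0962, 0.0962, 0.0960, 0.0960, 0.0960, 0.0849, 0.0387, 0.0387]  mean=-0.5228  Neff=11.3170  idx=[0, 0, 1, 2, 3, 4, 5, 6, 7, 8, 8, 9]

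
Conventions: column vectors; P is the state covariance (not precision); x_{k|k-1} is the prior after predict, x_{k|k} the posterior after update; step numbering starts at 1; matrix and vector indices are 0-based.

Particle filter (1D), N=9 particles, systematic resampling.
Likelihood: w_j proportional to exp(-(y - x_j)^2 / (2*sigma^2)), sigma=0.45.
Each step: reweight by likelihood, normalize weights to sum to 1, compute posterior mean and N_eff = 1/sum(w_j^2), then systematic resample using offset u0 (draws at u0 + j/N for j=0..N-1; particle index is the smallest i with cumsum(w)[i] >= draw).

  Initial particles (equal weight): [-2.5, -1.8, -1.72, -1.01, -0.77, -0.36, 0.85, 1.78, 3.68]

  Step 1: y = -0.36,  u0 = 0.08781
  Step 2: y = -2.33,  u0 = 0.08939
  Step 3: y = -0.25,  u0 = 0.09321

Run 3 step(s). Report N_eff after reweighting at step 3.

N_eff = 7.8909

step 1: w=[0.0000, 0.0029, 0.0051, 0.1714, 0.3212, 0.4864, 0.0131, 0.0000, 0.0000]  mean=-0.5983  Neff=2.7078  idx=[3, 4, 4, 4, 5, 5, 5, 5, 5]
step 2: w=[0.6370, 0.1156, 0.1156, 0.1156, 0.0032, 0.0032, 0.0032, 0.0032, 0.0032]  mean=-0.9162  Neff=2.2426  idx=[0, 0, 0, 0, 0, 1, 2, 2, 3]
step 3: w=[0.0739, 0.0739, 0.0739, 0.0739, 0.0739, 0.1577, 0.1577, 0.1577, 0.1577]  mean=-0.8586  Neff=7.8909  idx=[1, 2, 4, 5, 6, 6, 7, 8, 8]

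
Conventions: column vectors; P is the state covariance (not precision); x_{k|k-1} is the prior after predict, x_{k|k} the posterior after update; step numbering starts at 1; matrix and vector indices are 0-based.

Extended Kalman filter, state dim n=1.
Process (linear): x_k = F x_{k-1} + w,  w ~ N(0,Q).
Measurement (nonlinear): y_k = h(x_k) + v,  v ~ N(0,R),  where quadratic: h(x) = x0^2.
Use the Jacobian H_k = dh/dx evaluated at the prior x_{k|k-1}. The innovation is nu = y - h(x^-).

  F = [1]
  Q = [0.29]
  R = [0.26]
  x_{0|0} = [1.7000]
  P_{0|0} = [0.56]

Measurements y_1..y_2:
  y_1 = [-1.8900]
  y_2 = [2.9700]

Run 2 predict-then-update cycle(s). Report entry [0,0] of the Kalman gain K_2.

K[0,0] = 0.5202

step 1: x^-=[1.7000]  P^-=[0.8500]  H_jac=[3.4000]  S=[10.0860]  K=[0.2865]  nu=[-4.7800]  x^+=[0.3304]  P^+=[0.0219]
step 2: x^-=[0.3304]  P^-=[0.3119]  H_jac=[0.6607]  S=[0.3962]  K=[0.5202]  nu=[2.8609]  x^+=[1.8186]  P^+=[0.2047]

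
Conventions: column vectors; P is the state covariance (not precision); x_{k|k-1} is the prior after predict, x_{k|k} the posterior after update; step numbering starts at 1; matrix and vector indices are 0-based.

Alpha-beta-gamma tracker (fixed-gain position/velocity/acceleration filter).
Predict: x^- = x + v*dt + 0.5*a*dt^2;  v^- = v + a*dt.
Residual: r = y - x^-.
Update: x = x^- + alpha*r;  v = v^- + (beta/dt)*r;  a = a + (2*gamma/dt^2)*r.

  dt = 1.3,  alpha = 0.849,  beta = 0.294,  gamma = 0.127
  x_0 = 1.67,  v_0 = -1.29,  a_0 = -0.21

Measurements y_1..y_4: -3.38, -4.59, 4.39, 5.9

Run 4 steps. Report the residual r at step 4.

resid = 2.5773

step 1: x_pred=-0.1845  r=-3.1955  x^+=-2.8975  v^+=-2.2857  a^+=-0.6903
step 2: x_pred=-6.4521  r=1.8621  x^+=-4.8712  v^+=-2.7619  a^+=-0.4104
step 3: x_pred=-8.8085  r=13.1985  x^+=2.3970  v^+=-0.3106  a^+=1.5733
step 4: x_pred=3.3227  r=2.5773  x^+=5.5108  v^+=2.3176  a^+=1.9606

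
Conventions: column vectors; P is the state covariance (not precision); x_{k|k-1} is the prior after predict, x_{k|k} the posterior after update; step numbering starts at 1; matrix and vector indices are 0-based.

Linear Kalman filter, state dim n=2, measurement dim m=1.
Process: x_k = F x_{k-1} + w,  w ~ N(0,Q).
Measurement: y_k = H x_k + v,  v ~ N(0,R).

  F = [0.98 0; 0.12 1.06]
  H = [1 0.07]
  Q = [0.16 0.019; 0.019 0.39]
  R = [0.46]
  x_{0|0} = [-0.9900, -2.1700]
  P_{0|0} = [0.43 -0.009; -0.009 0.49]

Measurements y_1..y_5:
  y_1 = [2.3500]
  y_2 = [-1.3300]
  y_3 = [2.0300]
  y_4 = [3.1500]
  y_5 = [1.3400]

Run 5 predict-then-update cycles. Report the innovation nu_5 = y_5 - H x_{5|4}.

innov = [-0.4618]

step 1: x^-=[-0.9702, -2.4190]  P^-=[0.5730 0.0602; 0.0602 0.9445]  S=[1.0460]  K=[0.5518; 0.1208]  nu=[3.4895]  x^+=[0.9553, -1.9976]  P^+=[0.2545 -0.0095; -0.0095 0.9292]
step 2: x^-=[0.9362, -2.0028]  P^-=[0.4044 0.0391; 0.0391 1.4353]  S=[0.8769]  K=[0.4643; 0.1591]  nu=[-2.1260]  x^+=[-0.0509, -2.3411]  P^+=[0.2154 -0.0257; -0.0257 1.4131]
step 3: x^-=[-0.0499, -2.4877]  P^-=[0.3668 0.0176; 0.0176 1.9743]  S=[0.8390]  K=[0.4387; 0.1857]  nu=[2.2540]  x^+=[0.9390, -2.0690]  P^+=[0.2054 -0.0507; -0.0507 1.9454]
step 4: x^-=[0.9202, -2.0805]  P^-=[0.3572 -0.0096; -0.0096 2.5659]  S=[0.8285]  K=[0.4304; 0.2053]  nu=[2.3754]  x^+=[1.9426, -1.5929]  P^+=[0.2038 -0.0828; -0.0828 2.5310]
step 5: x^-=[1.9037, -1.4554]  P^-=[0.3557 -0.0430; -0.0430 3.2157]  S=[0.8254]  K=[0.4273; 0.2206]  nu=[-0.4618]  x^+=[1.7064, -1.5573]  P^+=[0.2050 -0.1208; -0.1208 3.1755]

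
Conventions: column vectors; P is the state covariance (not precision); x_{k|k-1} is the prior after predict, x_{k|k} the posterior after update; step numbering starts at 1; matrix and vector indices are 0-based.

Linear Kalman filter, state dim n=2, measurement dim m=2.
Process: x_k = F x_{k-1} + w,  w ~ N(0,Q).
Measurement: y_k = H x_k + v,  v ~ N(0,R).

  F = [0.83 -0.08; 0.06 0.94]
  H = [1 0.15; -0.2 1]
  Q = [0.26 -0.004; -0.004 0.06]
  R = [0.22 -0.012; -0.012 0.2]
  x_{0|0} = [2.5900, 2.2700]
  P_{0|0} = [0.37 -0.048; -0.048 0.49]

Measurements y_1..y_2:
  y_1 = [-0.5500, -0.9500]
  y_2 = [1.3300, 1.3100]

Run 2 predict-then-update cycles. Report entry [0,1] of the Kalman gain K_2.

step 1: x^-=[1.9681, 2.2892]  P^-=[0.5244 -0.0596; -0.0596 0.4889]  S=[0.7375 -0.1014; -0.1014 0.7337]  K=[0.6810 -0.1301; 0.1146 0.6984]  nu=[-2.8615, -2.8456]  x^+=[0.3896, -0.0261]  P^+=[0.1520 -0.0038; -0.0038 0.1375]
step 2: x^-=[0.3255, -0.0011]  P^-=[0.3661 -0.0097; -0.0097 0.1817]  S=[0.5872 -0.0674; -0.0674 0.4002]  K=[0.6089 -0.1047; 0.0841 0.4729]  nu=[1.0047, 1.3762]  x^+=[0.7931, 0.7343]  P^+=[0.1354 -0.0012; -0.0012 0.0933]

K[0,1] = -0.1047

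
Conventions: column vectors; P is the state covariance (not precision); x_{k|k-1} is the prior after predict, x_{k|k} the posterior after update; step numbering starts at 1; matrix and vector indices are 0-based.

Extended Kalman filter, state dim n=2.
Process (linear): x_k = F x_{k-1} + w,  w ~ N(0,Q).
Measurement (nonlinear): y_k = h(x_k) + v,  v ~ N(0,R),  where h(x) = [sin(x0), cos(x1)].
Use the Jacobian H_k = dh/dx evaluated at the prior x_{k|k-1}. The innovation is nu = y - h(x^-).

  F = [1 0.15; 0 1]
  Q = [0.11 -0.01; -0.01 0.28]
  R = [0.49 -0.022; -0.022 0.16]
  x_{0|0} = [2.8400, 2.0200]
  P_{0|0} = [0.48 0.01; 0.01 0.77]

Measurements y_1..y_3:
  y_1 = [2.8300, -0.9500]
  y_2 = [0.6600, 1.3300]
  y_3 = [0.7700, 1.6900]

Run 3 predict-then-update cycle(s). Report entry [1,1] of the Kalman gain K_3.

K[1,1] = -0.8594

step 1: x^-=[3.1430, 2.0200]  P^-=[0.6103 0.1155; 0.1155 1.0500]  H_jac=[-1.0000 0.0000; 0.0000 -0.9008]  S=[1.1003 0.0820; 0.0820 1.0120]  K=[-0.5503 -0.0582; -0.0355 -0.9317]  nu=[2.8314, -0.5158]  x^+=[1.6148, 2.4000]  P^+=[0.2684 -0.0031; -0.0031 0.1646]
step 2: x^-=[1.9748, 2.4000]  P^-=[0.3812 0.0116; 0.0116 0.4446]  H_jac=[-0.3931 0.0000; 0.0000 -0.6754]  S=[0.5489 -0.0189; -0.0189 0.3628]  K=[-0.2742 -0.0359; -0.0369 -0.8296]  nu=[-0.2595, 2.0674]  x^+=[1.9718, 0.6945]  P^+=[0.3398 -0.0004; -0.0004 0.1953]
step 3: x^-=[2.0759, 0.6945]  P^-=[0.4541 0.0189; 0.0189 0.4753]  H_jac=[-0.4839 0.0000; 0.0000 -0.6400]  S=[0.5963 -0.0162; -0.0162 0.3547]  K=[-0.3699 -0.0509; -0.0386 -0.8594]  nu=[-0.1051, 0.9216]  x^+=[2.0679, -0.0935]  P^+=[0.3722 0.0000; 0.0000 0.2135]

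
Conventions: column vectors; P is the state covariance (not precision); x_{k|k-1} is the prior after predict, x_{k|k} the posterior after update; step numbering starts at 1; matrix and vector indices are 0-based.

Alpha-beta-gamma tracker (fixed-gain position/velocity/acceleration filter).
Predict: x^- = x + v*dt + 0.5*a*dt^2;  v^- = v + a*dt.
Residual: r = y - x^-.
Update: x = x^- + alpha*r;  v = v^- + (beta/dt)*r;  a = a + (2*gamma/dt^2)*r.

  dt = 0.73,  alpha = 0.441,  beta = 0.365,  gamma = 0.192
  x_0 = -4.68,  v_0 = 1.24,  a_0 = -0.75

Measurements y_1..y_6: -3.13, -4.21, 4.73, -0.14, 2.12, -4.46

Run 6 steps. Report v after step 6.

step 1: x_pred=-3.9746  r=0.8446  x^+=-3.6022  v^+=1.1148  a^+=-0.1414
step 2: x_pred=-2.8260  r=-1.3840  x^+=-3.4363  v^+=0.3196  a^+=-1.1387
step 3: x_pred=-3.5064  r=8.2364  x^+=0.1258  v^+=3.6066  a^+=4.7964
step 4: x_pred=4.0367  r=-4.1767  x^+=2.1948  v^+=5.0196  a^+=1.7867
step 5: x_pred=6.3352  r=-4.2152  x^+=4.4763  v^+=4.2164  a^+=-1.2507
step 6: x_pred=7.2210  r=-11.6810  x^+=2.0697  v^+=-2.5371  a^+=-9.6678

v_post = -2.5371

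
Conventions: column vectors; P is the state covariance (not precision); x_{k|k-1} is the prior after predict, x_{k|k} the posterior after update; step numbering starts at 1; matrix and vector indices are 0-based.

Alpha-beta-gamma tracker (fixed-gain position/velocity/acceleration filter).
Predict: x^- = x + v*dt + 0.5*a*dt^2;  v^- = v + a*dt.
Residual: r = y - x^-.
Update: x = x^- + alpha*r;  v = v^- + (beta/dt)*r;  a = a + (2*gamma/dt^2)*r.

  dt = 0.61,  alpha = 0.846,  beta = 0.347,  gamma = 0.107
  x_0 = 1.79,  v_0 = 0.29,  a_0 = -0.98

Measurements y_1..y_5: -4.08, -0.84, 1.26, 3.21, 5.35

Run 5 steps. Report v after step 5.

v_post = 4.3483

step 1: x_pred=1.7846  r=-5.8646  x^+=-3.1769  v^+=-3.6439  a^+=-4.3528
step 2: x_pred=-6.2095  r=5.3695  x^+=-1.6669  v^+=-3.2447  a^+=-1.2647
step 3: x_pred=-3.8814  r=5.1414  x^+=0.4682  v^+=-1.0914  a^+=1.6922
step 4: x_pred=0.1173  r=3.0927  x^+=2.7337  v^+=1.7001  a^+=3.4708
step 5: x_pred=4.4165  r=0.9335  x^+=5.2062  v^+=4.3483  a^+=4.0077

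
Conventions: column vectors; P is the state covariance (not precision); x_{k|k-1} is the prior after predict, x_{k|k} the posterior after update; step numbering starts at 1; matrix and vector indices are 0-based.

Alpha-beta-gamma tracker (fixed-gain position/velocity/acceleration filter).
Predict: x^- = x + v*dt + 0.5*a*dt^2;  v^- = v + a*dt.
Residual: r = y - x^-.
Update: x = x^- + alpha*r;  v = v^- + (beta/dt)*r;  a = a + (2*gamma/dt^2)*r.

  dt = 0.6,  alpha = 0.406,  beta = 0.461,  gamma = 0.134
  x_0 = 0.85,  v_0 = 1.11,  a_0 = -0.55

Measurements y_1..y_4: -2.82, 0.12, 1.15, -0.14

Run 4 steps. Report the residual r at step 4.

resid = 1.3021

step 1: x_pred=1.4170  r=-4.2370  x^+=-0.3032  v^+=-2.4754  a^+=-3.7042
step 2: x_pred=-2.4552  r=2.5752  x^+=-1.4097  v^+=-2.7193  a^+=-1.7871
step 3: x_pred=-3.3630  r=4.5130  x^+=-1.5307  v^+=-0.3241  a^+=1.5726
step 4: x_pred=-1.4421  r=1.3021  x^+=-0.9135  v^+=1.6199  a^+=2.5419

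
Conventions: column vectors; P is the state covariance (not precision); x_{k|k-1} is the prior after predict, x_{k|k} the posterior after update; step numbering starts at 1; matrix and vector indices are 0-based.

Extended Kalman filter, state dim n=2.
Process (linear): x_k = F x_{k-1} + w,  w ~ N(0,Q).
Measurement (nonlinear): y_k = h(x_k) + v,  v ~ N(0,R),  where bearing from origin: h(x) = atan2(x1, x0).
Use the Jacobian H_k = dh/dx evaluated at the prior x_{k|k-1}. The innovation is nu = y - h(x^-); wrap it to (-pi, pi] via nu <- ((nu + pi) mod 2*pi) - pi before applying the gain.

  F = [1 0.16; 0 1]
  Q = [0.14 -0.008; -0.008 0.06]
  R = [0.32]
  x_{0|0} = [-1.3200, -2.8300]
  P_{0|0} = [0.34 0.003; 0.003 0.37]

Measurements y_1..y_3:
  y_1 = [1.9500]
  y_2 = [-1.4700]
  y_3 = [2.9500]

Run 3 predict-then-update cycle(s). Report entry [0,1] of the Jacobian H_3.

H_jac[0,1] = -0.1838

step 1: x^-=[-1.7728, -2.8300]  P^-=[0.4904 0.0542; 0.0542 0.4300]  H_jac=[0.2538 -0.1590]  S=[0.3581]  K=[0.3235; -0.1525]  nu=[-2.2028]  x^+=[-2.4854, -2.4941]  P^+=[0.4530 0.0719; 0.0719 0.4217]
step 2: x^-=[-2.8845, -2.4941]  P^-=[0.6267 0.1313; 0.1313 0.4817]  H_jac=[0.1715 -0.1984]  S=[0.3485]  K=[0.2337; -0.2096]  nu=[0.9586]  x^+=[-2.6604, -2.6950]  P^+=[0.6077 0.1484; 0.1484 0.4664]
step 3: x^-=[-3.0916, -2.6950]  P^-=[0.8071 0.2150; 0.2150 0.5264]  H_jac=[0.1602 -0.1838]  S=[0.3458]  K=[0.2597; -0.1801]  nu=[-0.9086]  x^+=[-3.3275, -2.5313]  P^+=[0.7838 0.2312; 0.2312 0.5151]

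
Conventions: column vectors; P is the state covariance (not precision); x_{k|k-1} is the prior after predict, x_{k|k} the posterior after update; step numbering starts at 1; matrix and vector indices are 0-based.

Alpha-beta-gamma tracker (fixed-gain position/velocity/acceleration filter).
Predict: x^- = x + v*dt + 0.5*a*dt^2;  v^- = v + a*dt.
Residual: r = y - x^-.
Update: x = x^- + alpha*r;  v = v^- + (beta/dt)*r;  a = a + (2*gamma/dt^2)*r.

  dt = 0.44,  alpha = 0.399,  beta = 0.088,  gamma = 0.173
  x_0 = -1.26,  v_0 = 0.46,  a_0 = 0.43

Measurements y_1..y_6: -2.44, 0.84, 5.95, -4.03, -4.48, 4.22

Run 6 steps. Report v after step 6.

v_post = -2.0989

step 1: x_pred=-1.0160  r=-1.4240  x^+=-1.5842  v^+=0.3644  a^+=-2.1150
step 2: x_pred=-1.6286  r=2.4686  x^+=-0.6436  v^+=-0.0725  a^+=2.2968
step 3: x_pred=-0.4532  r=6.4032  x^+=2.1017  v^+=2.2187  a^+=13.7405
step 4: x_pred=4.4080  r=-8.4380  x^+=1.0412  v^+=6.5769  a^+=-1.3399
step 5: x_pred=3.8054  r=-8.2854  x^+=0.4995  v^+=4.3303  a^+=-16.1474
step 6: x_pred=0.8418  r=3.3782  x^+=2.1897  v^+=-2.0989  a^+=-10.1099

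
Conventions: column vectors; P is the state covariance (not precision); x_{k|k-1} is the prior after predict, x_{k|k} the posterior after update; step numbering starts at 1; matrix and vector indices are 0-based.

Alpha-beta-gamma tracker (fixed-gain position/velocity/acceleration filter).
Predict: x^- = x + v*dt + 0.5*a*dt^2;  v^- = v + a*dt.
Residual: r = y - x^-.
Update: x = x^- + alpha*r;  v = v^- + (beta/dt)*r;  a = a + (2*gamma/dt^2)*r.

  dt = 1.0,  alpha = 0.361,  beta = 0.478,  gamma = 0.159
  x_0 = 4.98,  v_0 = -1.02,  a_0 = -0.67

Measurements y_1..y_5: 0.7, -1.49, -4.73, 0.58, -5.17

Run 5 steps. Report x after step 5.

step 1: x_pred=3.6250  r=-2.9250  x^+=2.5691  v^+=-3.0882  a^+=-1.6002
step 2: x_pred=-1.3192  r=-0.1708  x^+=-1.3808  v^+=-4.7700  a^+=-1.6545
step 3: x_pred=-6.9780  r=2.2480  x^+=-6.1665  v^+=-5.3499  a^+=-0.9396
step 4: x_pred=-11.9862  r=12.5662  x^+=-7.4498  v^+=-0.2829  a^+=3.0564
step 5: x_pred=-6.2044  r=1.0344  x^+=-5.8310  v^+=3.2680  a^+=3.3854

x_post = -5.8310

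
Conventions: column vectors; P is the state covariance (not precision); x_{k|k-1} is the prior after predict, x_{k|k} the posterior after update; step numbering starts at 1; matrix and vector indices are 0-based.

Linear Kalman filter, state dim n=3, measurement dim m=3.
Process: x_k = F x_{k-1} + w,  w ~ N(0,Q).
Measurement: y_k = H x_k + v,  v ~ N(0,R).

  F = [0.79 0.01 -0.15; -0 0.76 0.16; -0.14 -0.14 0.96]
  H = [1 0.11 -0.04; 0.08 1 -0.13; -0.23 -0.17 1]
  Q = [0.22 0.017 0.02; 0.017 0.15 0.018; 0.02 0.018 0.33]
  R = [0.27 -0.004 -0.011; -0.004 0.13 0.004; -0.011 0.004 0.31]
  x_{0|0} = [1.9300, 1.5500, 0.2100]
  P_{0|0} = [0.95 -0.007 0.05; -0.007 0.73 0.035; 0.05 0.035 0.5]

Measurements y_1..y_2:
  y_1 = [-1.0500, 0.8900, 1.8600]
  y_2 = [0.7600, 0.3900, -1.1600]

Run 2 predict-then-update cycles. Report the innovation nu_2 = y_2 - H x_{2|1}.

innov = [1.3419, -0.4327, -2.3735]

step 1: x^-=[1.5087, 1.2116, -0.2856]  P^-=[0.8122 0.0087 -0.1173; 0.0087 0.5930 0.0415; -0.1173 0.0415 0.8006]  S=[1.1015 0.1525 -0.3561; 0.1525 0.7347 -0.1884; -0.3561 -0.1884 1.2112]  K=[0.7344 -0.0424 -0.0429; -0.0258 0.8240 0.0700; 0.0903 0.0665 0.7143]  nu=[-2.7034, -0.4794, 2.6986]  x^+=[-0.5722, 1.0752, 1.3660]  P^+=[0.2022 -0.0220 0.0212; -0.0220 0.1144 0.0396; 0.0212 0.0396 0.2323]
step 2: x^-=[-0.6462, 1.0357, 1.2409]  P^-=[0.3459 -0.0027 -0.0158; -0.0027 0.2317 0.0714; -0.0158 0.0714 0.5331]  S=[0.6196 0.0474 -0.1233; 0.0474 0.3542 -0.0391; -0.1233 -0.0391 0.8509]  K=[0.5527 -0.0012 -0.0315; -0.0031 0.6350 0.0671; 0.0734 0.0622 0.6300]  nu=[1.3419, -0.4327, -2.3735]  x^+=[0.1707, 0.5974, -0.1829]  P^+=[0.1516 -0.0124 0.0169; -0.0124 0.0885 0.0356; 0.0169 0.0356 0.2047]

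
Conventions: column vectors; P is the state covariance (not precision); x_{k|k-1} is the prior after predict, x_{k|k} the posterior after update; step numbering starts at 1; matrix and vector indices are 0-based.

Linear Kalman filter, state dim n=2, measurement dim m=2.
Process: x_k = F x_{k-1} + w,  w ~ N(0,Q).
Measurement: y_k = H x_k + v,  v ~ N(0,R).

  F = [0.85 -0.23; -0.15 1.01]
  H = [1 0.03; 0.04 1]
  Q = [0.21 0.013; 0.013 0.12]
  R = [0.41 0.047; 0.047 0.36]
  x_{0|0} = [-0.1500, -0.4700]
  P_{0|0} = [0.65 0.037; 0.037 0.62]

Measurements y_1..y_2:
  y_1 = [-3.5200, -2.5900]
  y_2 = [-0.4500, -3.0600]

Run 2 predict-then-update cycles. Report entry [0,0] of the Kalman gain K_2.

K[0,0] = 0.4984

step 1: x^-=[-0.0194, -0.4522]  P^-=[0.6980 -0.1809; -0.1809 0.7559]  S=[1.0978 -0.0835; -0.0835 1.1025]  K=[0.6239 -0.0915; -0.0930 0.6720]  nu=[-3.4870, -2.1370]  x^+=[-1.9994, -1.5640]  P^+=[0.2519 -0.0137; -0.0137 0.2381]
step 2: x^-=[-1.3398, -1.2797]  P^-=[0.4099 -0.0866; -0.0866 0.3727]  S=[0.8151 -0.0122; -0.0122 0.7264]  K=[0.4984 -0.0884; -0.0850 0.5069]  nu=[0.9282, -1.7267]  x^+=[-0.7246, -2.2338]  P^+=[0.2007 -0.0164; -0.0164 0.1791]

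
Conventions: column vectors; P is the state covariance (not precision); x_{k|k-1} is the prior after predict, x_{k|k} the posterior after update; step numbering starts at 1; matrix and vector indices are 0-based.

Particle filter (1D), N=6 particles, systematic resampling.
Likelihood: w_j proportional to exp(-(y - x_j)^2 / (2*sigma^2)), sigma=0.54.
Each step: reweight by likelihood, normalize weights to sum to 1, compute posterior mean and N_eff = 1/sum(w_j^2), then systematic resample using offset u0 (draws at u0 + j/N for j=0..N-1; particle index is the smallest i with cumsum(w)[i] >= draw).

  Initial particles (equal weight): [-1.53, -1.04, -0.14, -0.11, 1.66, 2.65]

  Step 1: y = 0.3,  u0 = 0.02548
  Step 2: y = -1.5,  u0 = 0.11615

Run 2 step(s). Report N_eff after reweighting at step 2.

N_eff = 1.6073

step 1: w=[0.0021, 0.0295, 0.4604, 0.4810, 0.0269, 0.0000]  mean=-0.1064  Neff=2.2473  idx=[1, 2, 2, 3, 3, 3]
step 2: w=[0.7827, 0.0472, 0.0472, 0.0410, 0.0410, 0.0410]  mean=-0.8408  Neff=1.6073  idx=[0, 0, 0, 0, 1, 4]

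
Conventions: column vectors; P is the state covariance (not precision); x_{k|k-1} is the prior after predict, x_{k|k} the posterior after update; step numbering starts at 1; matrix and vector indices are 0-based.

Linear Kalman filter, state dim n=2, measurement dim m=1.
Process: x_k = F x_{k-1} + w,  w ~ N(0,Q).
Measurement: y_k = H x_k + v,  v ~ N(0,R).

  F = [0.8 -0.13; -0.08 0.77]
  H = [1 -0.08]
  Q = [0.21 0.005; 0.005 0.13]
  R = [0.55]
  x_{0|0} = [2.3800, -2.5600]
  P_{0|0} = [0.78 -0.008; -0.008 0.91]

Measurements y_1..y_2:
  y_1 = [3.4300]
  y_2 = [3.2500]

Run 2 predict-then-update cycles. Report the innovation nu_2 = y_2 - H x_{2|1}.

innov = [0.5372]

step 1: x^-=[2.2368, -2.1616]  P^-=[0.7262 -0.1410; -0.1410 0.6755]  S=[1.3031]  K=[0.5660; -0.1497]  nu=[1.0203]  x^+=[2.8142, -2.3143]  P^+=[0.3088 -0.0306; -0.0306 0.6463]
step 2: x^-=[2.5523, -2.0072]  P^-=[0.4249 -0.0986; -0.0986 0.5190]  S=[0.9940]  K=[0.4354; -0.1410]  nu=[0.5372]  x^+=[2.7862, -2.0829]  P^+=[0.2365 -0.0376; -0.0376 0.4992]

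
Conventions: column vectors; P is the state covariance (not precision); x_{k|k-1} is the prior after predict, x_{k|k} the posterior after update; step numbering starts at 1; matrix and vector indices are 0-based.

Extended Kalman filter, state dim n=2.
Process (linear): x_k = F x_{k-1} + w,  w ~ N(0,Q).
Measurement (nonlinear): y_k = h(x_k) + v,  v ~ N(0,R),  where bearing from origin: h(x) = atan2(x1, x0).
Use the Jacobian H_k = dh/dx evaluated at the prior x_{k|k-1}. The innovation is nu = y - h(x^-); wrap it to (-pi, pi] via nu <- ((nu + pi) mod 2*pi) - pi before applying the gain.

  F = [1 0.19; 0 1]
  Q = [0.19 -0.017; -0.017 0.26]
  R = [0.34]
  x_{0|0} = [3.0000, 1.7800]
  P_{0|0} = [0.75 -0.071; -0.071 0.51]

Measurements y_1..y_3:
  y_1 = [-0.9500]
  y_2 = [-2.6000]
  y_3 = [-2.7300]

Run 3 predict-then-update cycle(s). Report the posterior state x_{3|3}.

step 1: x^-=[3.3382, 1.7800]  P^-=[0.9314 0.0089; 0.0089 0.7700]  H_jac=[-0.1244 0.2332]  S=[0.3958]  K=[-0.2874; 0.4510]  nu=[-1.4399]  x^+=[3.7521, 1.1306]  P^+=[0.8987 0.0602; 0.0602 0.6895]
step 2: x^-=[3.9669, 1.1306]  P^-=[1.1365 0.1742; 0.1742 0.9495]  H_jac=[-0.0665 0.2331]  S=[0.3912]  K=[-0.0892; 0.5362]  nu=[-2.8777]  x^+=[4.2236, -0.4125]  P^+=[1.1334 0.1929; 0.1929 0.8370]
step 3: x^-=[4.1453, -0.4125]  P^-=[1.4269 0.3350; 0.3350 1.0970]  H_jac=[0.0238 0.2389]  S=[0.4072]  K=[0.2798; 0.6631]  nu=[-2.6308]  x^+=[3.4092, -2.1569]  P^+=[1.3950 0.2594; 0.2594 0.9180]

x_post = [3.4092, -2.1569]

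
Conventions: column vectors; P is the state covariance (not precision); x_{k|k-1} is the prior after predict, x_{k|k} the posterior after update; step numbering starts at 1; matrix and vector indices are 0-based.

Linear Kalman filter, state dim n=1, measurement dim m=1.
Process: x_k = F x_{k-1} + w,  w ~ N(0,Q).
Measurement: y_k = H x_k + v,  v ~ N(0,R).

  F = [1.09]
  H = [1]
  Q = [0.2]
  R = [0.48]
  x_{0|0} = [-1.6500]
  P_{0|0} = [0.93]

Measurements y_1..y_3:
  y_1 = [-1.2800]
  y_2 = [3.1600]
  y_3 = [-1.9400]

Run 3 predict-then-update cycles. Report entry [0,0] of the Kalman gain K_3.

K[0,0] = 0.5204

step 1: x^-=[-1.7985]  P^-=[1.3049]  S=[1.7849]  K=[0.7311]  nu=[0.5185]  x^+=[-1.4194]  P^+=[0.3509]
step 2: x^-=[-1.5472]  P^-=[0.6169]  S=[1.0969]  K=[0.5624]  nu=[4.7072]  x^+=[1.1002]  P^+=[0.2700]
step 3: x^-=[1.1992]  P^-=[0.5207]  S=[1.0007]  K=[0.5204]  nu=[-3.1392]  x^+=[-0.4343]  P^+=[0.2498]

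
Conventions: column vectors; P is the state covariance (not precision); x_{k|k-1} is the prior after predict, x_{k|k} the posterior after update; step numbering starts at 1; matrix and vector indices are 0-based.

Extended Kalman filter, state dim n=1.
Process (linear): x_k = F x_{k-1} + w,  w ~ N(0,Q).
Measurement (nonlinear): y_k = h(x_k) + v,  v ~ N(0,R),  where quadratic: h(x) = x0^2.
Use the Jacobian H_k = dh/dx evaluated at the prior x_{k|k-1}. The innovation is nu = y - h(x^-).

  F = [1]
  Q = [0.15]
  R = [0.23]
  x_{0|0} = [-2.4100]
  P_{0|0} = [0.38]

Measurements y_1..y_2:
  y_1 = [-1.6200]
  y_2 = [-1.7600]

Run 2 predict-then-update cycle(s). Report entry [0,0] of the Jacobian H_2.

H_jac[0,0] = -1.7943

step 1: x^-=[-2.4100]  P^-=[0.5300]  H_jac=[-4.8200]  S=[12.5432]  K=[-0.2037]  nu=[-7.4281]  x^+=[-0.8972]  P^+=[0.0097]
step 2: x^-=[-0.8972]  P^-=[0.1597]  H_jac=[-1.7943]  S=[0.7442]  K=[-0.3851]  nu=[-2.5649]  x^+=[0.0905]  P^+=[0.0494]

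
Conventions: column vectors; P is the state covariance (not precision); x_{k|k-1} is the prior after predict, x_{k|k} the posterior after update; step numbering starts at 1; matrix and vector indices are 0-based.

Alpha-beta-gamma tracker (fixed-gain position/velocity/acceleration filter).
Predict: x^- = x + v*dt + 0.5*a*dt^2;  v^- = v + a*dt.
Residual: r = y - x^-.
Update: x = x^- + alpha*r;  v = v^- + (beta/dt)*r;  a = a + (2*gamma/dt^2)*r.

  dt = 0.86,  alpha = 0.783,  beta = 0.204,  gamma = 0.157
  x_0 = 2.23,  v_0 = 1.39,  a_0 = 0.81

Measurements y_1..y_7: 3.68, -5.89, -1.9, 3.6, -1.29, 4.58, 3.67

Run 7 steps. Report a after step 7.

step 1: x_pred=3.7249  r=-0.0449  x^+=3.6898  v^+=2.0759  a^+=0.7909
step 2: x_pred=5.7675  r=-11.6575  x^+=-3.3603  v^+=-0.0091  a^+=-4.1583
step 3: x_pred=-4.9059  r=3.0059  x^+=-2.5523  v^+=-2.8723  a^+=-2.8822
step 4: x_pred=-6.0883  r=9.6883  x^+=1.4976  v^+=-3.0528  a^+=1.2310
step 5: x_pred=-0.6725  r=-0.6175  x^+=-1.1560  v^+=-2.1406  a^+=0.9689
step 6: x_pred=-2.6386  r=7.2186  x^+=3.0136  v^+=0.4050  a^+=4.0336
step 7: x_pred=4.8535  r=-1.1835  x^+=3.9268  v^+=3.5931  a^+=3.5311

a_post = 3.5311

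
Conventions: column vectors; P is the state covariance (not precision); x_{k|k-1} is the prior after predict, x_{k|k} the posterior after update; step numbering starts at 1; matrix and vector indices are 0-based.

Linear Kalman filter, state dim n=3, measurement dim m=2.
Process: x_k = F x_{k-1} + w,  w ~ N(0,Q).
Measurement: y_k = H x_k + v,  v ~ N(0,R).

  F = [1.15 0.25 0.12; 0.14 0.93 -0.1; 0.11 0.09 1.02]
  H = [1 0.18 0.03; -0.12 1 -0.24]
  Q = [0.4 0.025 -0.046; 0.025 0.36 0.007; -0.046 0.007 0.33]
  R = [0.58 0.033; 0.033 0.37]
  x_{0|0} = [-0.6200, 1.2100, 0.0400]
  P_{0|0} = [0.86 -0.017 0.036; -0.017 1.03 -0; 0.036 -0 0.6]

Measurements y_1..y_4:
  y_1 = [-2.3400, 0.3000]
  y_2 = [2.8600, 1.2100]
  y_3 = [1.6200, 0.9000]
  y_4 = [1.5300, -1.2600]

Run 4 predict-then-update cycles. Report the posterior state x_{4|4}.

step 1: x^-=[-0.4057, 1.0345, 0.0815]  P^-=[1.6105 0.3734 0.1999; 0.3734 1.2683 0.0480; 0.1999 0.0480 0.9807]  S=[2.3794 0.3770; 0.3770 1.6168]  K=[0.7213 -0.0864; 0.1399 0.7170; 0.1253 -0.1599]  nu=[-2.1230, -0.7636]  x^+=[-1.8710, 0.1900, -0.0625]  P^+=[0.4074 0.0431 0.0100; 0.0431 0.3150 0.1663; 0.0100 0.1663 0.9171]
step 2: x^-=[-2.1117, -0.0790, -0.2524]  P^-=[1.0093 0.2139 0.1866; 0.2139 0.6296 0.1086; 0.1866 0.1086 1.3253]  S=[1.7002 0.1780; 0.1780 0.9978]  K=[0.6262 -0.0637; 0.1363 0.5549; 0.1722 -0.2631]  nu=[4.9934, 0.9750]  x^+=[0.9532, 1.1424, 0.3507]  P^+=[0.3527 0.0437 0.0178; 0.0437 0.2639 0.2037; 0.0178 0.2037 1.2219]
step 3: x^-=[1.4239, 1.1608, 0.5654]  P^-=[0.9428 0.1927 0.2352; 0.1927 0.5804 0.1087; 0.2352 0.1087 1.6500]  S=[1.6278 0.1422; 0.1422 0.9741]  K=[0.6106 -0.0655; 0.1387 0.5250; 0.2180 -0.3557]  nu=[-0.0298, 0.0458]  x^+=[1.4027, 1.1807, 0.5426]  P^+=[0.3432 0.0440 0.0288; 0.0440 0.2598 0.2322; 0.0288 0.2322 1.4714]
step 4: x^-=[1.9734, 1.2402, 0.8140]  P^-=[0.9385 0.1889 0.2850; 0.1889 0.5737 0.1109; 0.2850 0.1109 1.9171]  S=[1.6251 0.1238; 0.1238 0.9854]  K=[0.6089 -0.0685; 0.1427 0.5142; 0.2551 -0.4211]  nu=[-0.6910, -2.0680]  x^+=[1.6942, 0.0782, 1.5085]  P^+=[0.3417 0.0449 0.0380; 0.0449 0.2619 0.2564; 0.0380 0.2564 1.6632]

x_post = [1.6942, 0.0782, 1.5085]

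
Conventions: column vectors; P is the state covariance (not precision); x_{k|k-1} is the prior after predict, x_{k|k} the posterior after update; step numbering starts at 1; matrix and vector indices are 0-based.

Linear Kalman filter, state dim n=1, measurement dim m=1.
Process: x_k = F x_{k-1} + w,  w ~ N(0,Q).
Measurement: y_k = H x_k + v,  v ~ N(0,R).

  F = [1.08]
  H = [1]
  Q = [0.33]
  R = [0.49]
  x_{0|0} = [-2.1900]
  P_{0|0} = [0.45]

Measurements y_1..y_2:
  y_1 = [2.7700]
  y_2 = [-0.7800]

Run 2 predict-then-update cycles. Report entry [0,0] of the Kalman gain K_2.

step 1: x^-=[-2.3652]  P^-=[0.8549]  S=[1.3449]  K=[0.6357]  nu=[5.1352]  x^+=[0.8990]  P^+=[0.3115]
step 2: x^-=[0.9709]  P^-=[0.6933]  S=[1.1833]  K=[0.5859]  nu=[-1.7509]  x^+=[-0.0549]  P^+=[0.2871]

K[0,0] = 0.5859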